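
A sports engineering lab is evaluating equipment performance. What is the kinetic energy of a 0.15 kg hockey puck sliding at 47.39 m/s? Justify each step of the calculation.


KE = 0.5 * m * v^2
KE = 0.5 * 0.15 * 47.39^2
KE = 0.5 * 0.15 * 2245.8121 = 168.4359 J

168.4359 J


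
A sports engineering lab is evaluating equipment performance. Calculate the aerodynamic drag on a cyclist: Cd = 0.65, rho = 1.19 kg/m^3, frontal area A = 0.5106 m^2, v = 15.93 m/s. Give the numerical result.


Fd = 0.5 * Cd * rho * A * v^2
Fd = 0.5 * 0.65 * 1.19 * 0.5106 * 15.93^2
v^2 = 253.7649
Fd = 0.5 * 0.65 * 1.19 * 0.5106 * 253.7649 = 50.1121 N

50.1121 N


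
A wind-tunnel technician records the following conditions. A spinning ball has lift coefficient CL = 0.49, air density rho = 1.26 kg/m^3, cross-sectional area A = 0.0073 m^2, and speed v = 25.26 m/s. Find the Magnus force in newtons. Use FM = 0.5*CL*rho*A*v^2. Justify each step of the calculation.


FM = 0.5 * CL * rho * A * v^2
FM = 0.5 * 0.49 * 1.26 * 0.0073 * 25.26^2
v^2 = 638.0676
FM = 0.5 * 0.49 * 1.26 * 0.0073 * 638.0676 = 1.4379 N

1.4379 N


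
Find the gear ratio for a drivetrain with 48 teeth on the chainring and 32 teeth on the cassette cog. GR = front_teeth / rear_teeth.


GR = front_teeth / rear_teeth
GR = 48 / 32
GR = 1.5

1.5


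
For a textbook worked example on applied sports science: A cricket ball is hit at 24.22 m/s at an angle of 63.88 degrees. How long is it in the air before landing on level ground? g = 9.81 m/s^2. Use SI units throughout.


T = 2*v*sin(theta)/g
sin(theta) = sin(63.88 deg) = 0.8979
T = 2*24.22*0.8979 / 9.81
T = 43.493 / 9.81 = 4.4335 s

4.4335 s


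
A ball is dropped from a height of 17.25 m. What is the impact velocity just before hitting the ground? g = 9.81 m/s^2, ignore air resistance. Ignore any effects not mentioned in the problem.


v = sqrt(2 * g * h)
v = sqrt(2 * 9.81 * 17.25)
v = sqrt(338.445) = 18.3969 m/s

18.3969 m/s


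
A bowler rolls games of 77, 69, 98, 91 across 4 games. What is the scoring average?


Average = sum / n
Sum = 335
Average = 335 / 4 = 83.75

83.75


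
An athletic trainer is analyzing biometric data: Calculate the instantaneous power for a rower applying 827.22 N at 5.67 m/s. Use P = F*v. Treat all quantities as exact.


P = F * v
P = 827.22 * 5.67
P = 4690.3374 W

4690.3374 W


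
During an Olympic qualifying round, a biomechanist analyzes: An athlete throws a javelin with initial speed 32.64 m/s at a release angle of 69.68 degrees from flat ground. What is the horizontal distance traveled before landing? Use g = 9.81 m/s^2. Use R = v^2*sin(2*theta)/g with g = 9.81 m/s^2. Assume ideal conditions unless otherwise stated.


R = v^2 * sin(2*theta) / g
Convert angle to radians: theta = 69.68 deg = 1.2161 rad
sin(2*theta) = sin(2.4323) = 0.6513
R = 32.64^2 * 0.6513 / 9.81
R = 1065.3696 * 0.6513 / 9.81 = 70.7319 m

70.7319 m


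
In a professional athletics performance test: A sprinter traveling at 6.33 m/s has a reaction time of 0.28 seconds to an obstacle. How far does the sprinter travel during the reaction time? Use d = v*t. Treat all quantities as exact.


d = v * t
d = 6.33 * 0.28
d = 1.7724 m

1.7724 m


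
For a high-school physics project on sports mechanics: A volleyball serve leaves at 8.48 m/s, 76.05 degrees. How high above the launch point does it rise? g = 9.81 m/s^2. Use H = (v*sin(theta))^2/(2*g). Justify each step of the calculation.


H = (v*sin(theta))^2 / (2*g)
vy = v*sin(theta) = 8.48 * sin(76.05 deg) = 8.2299 m/s
H = vy^2 / (2*g) = 67.7312 / (2*9.81)
H = 67.7312 / 19.62 = 3.4521 m

3.4521 m


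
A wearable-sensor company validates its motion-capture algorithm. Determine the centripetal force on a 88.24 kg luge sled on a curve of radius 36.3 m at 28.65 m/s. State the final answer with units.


Fc = m * v^2 / r
v^2 = 28.65^2 = 820.8225
Fc = 88.24 * 820.8225 / 36.3
Fc = 72429.3774 / 36.3 = 1995.2997 N

1995.2997 N


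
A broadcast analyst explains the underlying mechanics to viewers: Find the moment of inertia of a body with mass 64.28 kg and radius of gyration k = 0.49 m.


I = m * k^2
I = 64.28 * 0.49^2
I = 64.28 * 0.2401 = 15.4336 kg*m^2

15.4336 kg*m^2


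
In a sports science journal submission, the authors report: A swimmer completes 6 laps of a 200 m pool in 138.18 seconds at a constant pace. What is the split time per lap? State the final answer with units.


Split time = total_time / n_laps = 138.18 / 6
Split time = 23.03 s per lap

23.03 s


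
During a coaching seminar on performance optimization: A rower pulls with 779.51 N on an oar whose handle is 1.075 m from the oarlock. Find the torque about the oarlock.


tau = F * d
tau = 779.51 * 1.075
tau = 837.9733 N*m

837.9733 N*m


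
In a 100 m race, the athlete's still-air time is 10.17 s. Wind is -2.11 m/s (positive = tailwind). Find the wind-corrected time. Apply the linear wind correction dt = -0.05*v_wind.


dt = -0.05 * v_wind = -0.05 * -2.11 = 0.1055 s
t_corrected = t_still + dt = 10.17 + (0.1055)
t_corrected = 10.2755 s

10.2755 s


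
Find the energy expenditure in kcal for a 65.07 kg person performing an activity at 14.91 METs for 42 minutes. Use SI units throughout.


kcal = MET * mass * time_hr
Convert time: 42 min = 0.7 hr
kcal = 14.91 * 65.07 * 0.7
kcal = 679.1356 kcal

679.1356 kcal


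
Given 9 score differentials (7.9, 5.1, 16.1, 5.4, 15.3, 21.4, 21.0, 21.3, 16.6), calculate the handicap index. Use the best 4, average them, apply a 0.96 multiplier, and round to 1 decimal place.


All differentials: 7.9, 5.1, 16.1, 5.4, 15.3, 21.4, 21.0, 21.3, 16.6
Sorted: 5.1, 5.4, 7.9, 15.3, 16.1, 16.6, 21.0, 21.3, 21.4
Best 4: 5.1, 5.4, 7.9, 15.3
Average of best = 33.7 / 4 = 8.425
Raw index = 8.425 * 0.96 = 8.088
Handicap index = round(8.088, 1) = 8.1

8.1


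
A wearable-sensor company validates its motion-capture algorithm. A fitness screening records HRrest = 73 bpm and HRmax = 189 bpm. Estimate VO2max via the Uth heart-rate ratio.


VO2max = 15.3 * HRmax / HRrest
VO2max = 15.3 * 189 / 73
VO2max = 2891.7 / 73 = 39.6123 mL/kg/min

39.6123 mL/kg/min


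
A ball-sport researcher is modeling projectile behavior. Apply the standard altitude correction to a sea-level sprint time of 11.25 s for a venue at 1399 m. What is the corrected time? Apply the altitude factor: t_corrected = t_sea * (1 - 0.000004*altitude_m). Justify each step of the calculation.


Correction factor = 1 - 0.000004 * 1399 = 0.994404
t_corrected = t_sea * factor = 11.25 * 0.994404
t_corrected = 11.187 s

11.187 s


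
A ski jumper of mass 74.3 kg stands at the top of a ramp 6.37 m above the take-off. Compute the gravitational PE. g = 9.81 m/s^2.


PE = m * g * h
PE = 74.3 * 9.81 * 6.37
PE = 728.883 * 6.37 = 4642.9847 J

4642.9847 J


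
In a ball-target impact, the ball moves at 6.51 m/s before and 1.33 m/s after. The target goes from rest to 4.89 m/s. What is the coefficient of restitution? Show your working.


e = (v2_after - v1_after) / (v1_before - v2_before)
Numerator = 4.89 - 1.33 = 3.56
Denominator = 6.51 - 0 = 6.51
e = 3.56 / 6.51 = 0.5469

0.5469


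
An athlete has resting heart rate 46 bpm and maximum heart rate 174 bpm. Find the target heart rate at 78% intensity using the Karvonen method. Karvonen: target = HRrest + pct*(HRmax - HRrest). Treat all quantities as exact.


Target = HRrest + pct*(HRmax - HRrest)
Heart rate reserve = HRmax - HRrest = 174 - 46 = 128 bpm
Fraction = 78% = 0.78
Target = 46 + 0.78 * 128
Target = 46 + 99.84 = 145.84 bpm

145.84 bpm


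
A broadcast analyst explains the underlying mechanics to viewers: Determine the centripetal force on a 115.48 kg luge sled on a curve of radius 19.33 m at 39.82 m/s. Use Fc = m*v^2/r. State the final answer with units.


Fc = m * v^2 / r
v^2 = 39.82^2 = 1585.6324
Fc = 115.48 * 1585.6324 / 19.33
Fc = 183108.8296 / 19.33 = 9472.7796 N

9472.7796 N


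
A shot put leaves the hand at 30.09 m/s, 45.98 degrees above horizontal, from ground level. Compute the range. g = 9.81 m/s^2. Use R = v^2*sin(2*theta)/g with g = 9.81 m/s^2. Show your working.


R = v^2 * sin(2*theta) / g
Convert angle to radians: theta = 45.98 deg = 0.8025 rad
sin(2*theta) = sin(1.605) = 0.9994
R = 30.09^2 * 0.9994 / 9.81
R = 905.4081 * 0.9994 / 9.81 = 92.2404 m

92.2404 m


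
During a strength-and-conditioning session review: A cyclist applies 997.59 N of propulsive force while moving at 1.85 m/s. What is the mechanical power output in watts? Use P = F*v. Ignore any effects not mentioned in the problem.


P = F * v
P = 997.59 * 1.85
P = 1845.5415 W

1845.5415 W


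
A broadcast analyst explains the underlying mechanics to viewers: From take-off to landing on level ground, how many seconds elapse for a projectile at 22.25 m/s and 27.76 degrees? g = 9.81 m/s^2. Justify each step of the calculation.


T = 2*v*sin(theta)/g
sin(theta) = sin(27.76 deg) = 0.4658
T = 2*22.25*0.4658 / 9.81
T = 20.7267 / 9.81 = 2.1128 s

2.1128 s


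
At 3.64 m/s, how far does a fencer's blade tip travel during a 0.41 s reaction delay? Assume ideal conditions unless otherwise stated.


d = v * t
d = 3.64 * 0.41
d = 1.4924 m

1.4924 m


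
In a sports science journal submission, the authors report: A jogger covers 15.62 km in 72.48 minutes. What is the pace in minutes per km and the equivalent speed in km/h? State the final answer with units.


Pace = time / distance = 72.48 min / 15.62 km = 4.6402 min/km
Speed = distance / time_in_hours = 15.62 / 1.208 hr
Speed = 12.9305 km/h

4.6402 min/km, 12.9305 km/h


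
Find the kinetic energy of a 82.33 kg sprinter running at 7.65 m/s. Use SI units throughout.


KE = 0.5 * m * v^2
KE = 0.5 * 82.33 * 7.65^2
KE = 0.5 * 82.33 * 58.5225 = 2409.0787 J

2409.0787 J


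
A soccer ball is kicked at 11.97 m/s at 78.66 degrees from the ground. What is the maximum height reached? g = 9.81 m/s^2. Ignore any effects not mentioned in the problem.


H = (v*sin(theta))^2 / (2*g)
vy = v*sin(theta) = 11.97 * sin(78.66 deg) = 11.7363 m/s
H = vy^2 / (2*g) = 137.7411 / (2*9.81)
H = 137.7411 / 19.62 = 7.0204 m

7.0204 m


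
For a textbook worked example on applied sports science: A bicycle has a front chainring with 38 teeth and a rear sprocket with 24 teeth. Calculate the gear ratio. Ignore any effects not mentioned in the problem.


GR = front_teeth / rear_teeth
GR = 38 / 24
GR = 1.5833

1.5833


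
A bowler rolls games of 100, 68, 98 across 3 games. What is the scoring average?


Average = sum / n
Sum = 266
Average = 266 / 3 = 88.6667

88.6667


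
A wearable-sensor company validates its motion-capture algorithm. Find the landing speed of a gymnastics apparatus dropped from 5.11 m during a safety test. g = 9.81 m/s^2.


v = sqrt(2 * g * h)
v = sqrt(2 * 9.81 * 5.11)
v = sqrt(100.2582) = 10.0129 m/s

10.0129 m/s


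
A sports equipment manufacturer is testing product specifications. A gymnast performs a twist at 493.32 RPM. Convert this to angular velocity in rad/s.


omega = RPM * 2 * pi / 60
omega = 493.32 * 2 * 3.14159 / 60
omega = 3099.621 / 60 = 51.6603 rad/s

51.6603 rad/s


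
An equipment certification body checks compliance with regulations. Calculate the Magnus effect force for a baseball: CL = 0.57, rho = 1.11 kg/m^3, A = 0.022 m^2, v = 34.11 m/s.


FM = 0.5 * CL * rho * A * v^2
FM = 0.5 * 0.57 * 1.11 * 0.022 * 34.11^2
v^2 = 1163.4921
FM = 0.5 * 0.57 * 1.11 * 0.022 * 1163.4921 = 8.0976 N

8.0976 N


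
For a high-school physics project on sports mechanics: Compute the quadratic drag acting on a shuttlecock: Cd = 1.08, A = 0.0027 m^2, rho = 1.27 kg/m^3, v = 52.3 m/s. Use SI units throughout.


Fd = 0.5 * Cd * rho * A * v^2
Fd = 0.5 * 1.08 * 1.27 * 0.0027 * 52.3^2
v^2 = 2735.29
Fd = 0.5 * 1.08 * 1.27 * 0.0027 * 2735.29 = 5.0648 N

5.0648 N


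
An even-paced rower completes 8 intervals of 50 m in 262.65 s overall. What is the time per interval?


Split time = total_time / n_laps = 262.65 / 8
Split time = 32.8312 s per lap

32.8312 s


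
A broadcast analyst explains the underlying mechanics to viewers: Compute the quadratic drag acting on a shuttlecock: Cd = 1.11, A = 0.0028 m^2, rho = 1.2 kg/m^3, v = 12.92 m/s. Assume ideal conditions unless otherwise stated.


Fd = 0.5 * Cd * rho * A * v^2
Fd = 0.5 * 1.11 * 1.2 * 0.0028 * 12.92^2
v^2 = 166.9264
Fd = 0.5 * 1.11 * 1.2 * 0.0028 * 166.9264 = 0.3113 N

0.3113 N


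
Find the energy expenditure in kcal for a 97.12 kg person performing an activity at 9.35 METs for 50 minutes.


kcal = MET * mass * time_hr
Convert time: 50 min = 0.8333 hr
kcal = 9.35 * 97.12 * 0.8333
kcal = 756.7267 kcal

756.7267 kcal


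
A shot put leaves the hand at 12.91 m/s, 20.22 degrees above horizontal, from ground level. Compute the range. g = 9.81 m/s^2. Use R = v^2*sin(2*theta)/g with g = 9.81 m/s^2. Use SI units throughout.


R = v^2 * sin(2*theta) / g
Convert angle to radians: theta = 20.22 deg = 0.3529 rad
sin(2*theta) = sin(0.7058) = 0.6487
R = 12.91^2 * 0.6487 / 9.81
R = 166.6681 * 0.6487 / 9.81 = 11.0203 m

11.0203 m


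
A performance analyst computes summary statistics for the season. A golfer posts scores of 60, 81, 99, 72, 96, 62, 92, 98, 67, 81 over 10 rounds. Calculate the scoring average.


Average = sum / n
Sum = 808
Average = 808 / 10 = 80.8

80.8


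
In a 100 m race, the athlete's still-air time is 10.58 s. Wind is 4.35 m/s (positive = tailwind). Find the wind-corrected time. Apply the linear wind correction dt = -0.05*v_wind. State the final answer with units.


dt = -0.05 * v_wind = -0.05 * 4.35 = -0.2175 s
t_corrected = t_still + dt = 10.58 + (-0.2175)
t_corrected = 10.3625 s

10.3625 s


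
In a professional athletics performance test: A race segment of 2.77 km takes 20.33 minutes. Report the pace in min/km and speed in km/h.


Pace = time / distance = 20.33 min / 2.77 km = 7.3394 min/km
Speed = distance / time_in_hours = 2.77 / 0.3388 hr
Speed = 8.1751 km/h

7.3394 min/km, 8.1751 km/h


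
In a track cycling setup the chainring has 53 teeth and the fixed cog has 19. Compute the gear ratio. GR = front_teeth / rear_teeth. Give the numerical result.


GR = front_teeth / rear_teeth
GR = 53 / 19
GR = 2.7895

2.7895


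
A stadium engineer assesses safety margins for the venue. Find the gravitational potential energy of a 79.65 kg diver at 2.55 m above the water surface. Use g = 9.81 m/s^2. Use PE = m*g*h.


PE = m * g * h
PE = 79.65 * 9.81 * 2.55
PE = 781.3665 * 2.55 = 1992.4846 J

1992.4846 J


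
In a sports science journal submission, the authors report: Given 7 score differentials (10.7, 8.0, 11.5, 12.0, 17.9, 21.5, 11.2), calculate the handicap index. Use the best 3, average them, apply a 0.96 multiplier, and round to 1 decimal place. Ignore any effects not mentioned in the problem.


All differentials: 10.7, 8.0, 11.5, 12.0, 17.9, 21.5, 11.2
Sorted: 8.0, 10.7, 11.2, 11.5, 12.0, 17.9, 21.5
Best 3: 8.0, 10.7, 11.2
Average of best = 29.9 / 3 = 9.9667
Raw index = 9.9667 * 0.96 = 9.568
Handicap index = round(9.568, 1) = 9.6

9.6


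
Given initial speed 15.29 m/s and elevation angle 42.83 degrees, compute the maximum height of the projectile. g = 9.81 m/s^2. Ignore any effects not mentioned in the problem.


H = (v*sin(theta))^2 / (2*g)
vy = v*sin(theta) = 15.29 * sin(42.83 deg) = 10.3945 m/s
H = vy^2 / (2*g) = 108.0463 / (2*9.81)
H = 108.0463 / 19.62 = 5.5069 m

5.5069 m


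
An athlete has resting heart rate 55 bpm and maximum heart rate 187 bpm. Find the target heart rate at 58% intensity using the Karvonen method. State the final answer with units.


Target = HRrest + pct*(HRmax - HRrest)
Heart rate reserve = HRmax - HRrest = 187 - 55 = 132 bpm
Fraction = 58% = 0.58
Target = 55 + 0.58 * 132
Target = 55 + 76.56 = 131.56 bpm

131.56 bpm


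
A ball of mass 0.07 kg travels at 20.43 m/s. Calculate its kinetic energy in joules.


KE = 0.5 * m * v^2
KE = 0.5 * 0.07 * 20.43^2
KE = 0.5 * 0.07 * 417.3849 = 14.6085 J

14.6085 J


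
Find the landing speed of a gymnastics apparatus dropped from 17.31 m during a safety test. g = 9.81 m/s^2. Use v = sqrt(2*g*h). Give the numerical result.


v = sqrt(2 * g * h)
v = sqrt(2 * 9.81 * 17.31)
v = sqrt(339.6222) = 18.4288 m/s

18.4288 m/s


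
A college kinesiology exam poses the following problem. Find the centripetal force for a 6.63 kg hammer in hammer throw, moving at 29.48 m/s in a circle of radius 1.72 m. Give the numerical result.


Fc = m * v^2 / r
v^2 = 29.48^2 = 869.0704
Fc = 6.63 * 869.0704 / 1.72
Fc = 5761.9368 / 1.72 = 3349.9632 N

3349.9632 N


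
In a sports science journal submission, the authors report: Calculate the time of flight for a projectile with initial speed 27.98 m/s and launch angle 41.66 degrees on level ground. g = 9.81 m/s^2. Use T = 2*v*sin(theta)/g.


T = 2*v*sin(theta)/g
sin(theta) = sin(41.66 deg) = 0.6647
T = 2*27.98*0.6647 / 9.81
T = 37.1971 / 9.81 = 3.7918 s

3.7918 s


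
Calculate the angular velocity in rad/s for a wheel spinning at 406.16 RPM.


omega = RPM * 2 * pi / 60
omega = 406.16 * 2 * 3.14159 / 60
omega = 2551.9785 / 60 = 42.533 rad/s

42.533 rad/s


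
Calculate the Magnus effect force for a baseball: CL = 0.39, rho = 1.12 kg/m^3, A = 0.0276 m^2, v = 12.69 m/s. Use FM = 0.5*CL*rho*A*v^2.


FM = 0.5 * CL * rho * A * v^2
FM = 0.5 * 0.39 * 1.12 * 0.0276 * 12.69^2
v^2 = 161.0361
FM = 0.5 * 0.39 * 1.12 * 0.0276 * 161.0361 = 0.9707 N

0.9707 N


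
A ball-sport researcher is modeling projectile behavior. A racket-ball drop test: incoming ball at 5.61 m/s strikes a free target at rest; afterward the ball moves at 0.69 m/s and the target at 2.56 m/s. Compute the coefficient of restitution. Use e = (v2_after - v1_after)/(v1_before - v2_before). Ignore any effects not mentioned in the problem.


e = (v2_after - v1_after) / (v1_before - v2_before)
Numerator = 2.56 - 0.69 = 1.87
Denominator = 5.61 - 0 = 5.61
e = 1.87 / 5.61 = 0.3333

0.3333


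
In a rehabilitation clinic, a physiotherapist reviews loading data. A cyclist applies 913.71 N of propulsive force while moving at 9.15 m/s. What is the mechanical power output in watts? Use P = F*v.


P = F * v
P = 913.71 * 9.15
P = 8360.4465 W

8360.4465 W


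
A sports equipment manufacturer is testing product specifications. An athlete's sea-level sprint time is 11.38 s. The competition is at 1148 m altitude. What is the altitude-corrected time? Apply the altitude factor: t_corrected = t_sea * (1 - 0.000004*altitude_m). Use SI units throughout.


Correction factor = 1 - 0.000004 * 1148 = 0.995408
t_corrected = t_sea * factor = 11.38 * 0.995408
t_corrected = 11.3277 s

11.3277 s


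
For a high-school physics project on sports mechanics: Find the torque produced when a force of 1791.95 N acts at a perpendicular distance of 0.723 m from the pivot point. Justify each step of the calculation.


tau = F * d
tau = 1791.95 * 0.723
tau = 1295.5799 N*m

1295.5799 N*m


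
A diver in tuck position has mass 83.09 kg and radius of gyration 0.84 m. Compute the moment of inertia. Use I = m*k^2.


I = m * k^2
I = 83.09 * 0.84^2
I = 83.09 * 0.7056 = 58.6283 kg*m^2

58.6283 kg*m^2


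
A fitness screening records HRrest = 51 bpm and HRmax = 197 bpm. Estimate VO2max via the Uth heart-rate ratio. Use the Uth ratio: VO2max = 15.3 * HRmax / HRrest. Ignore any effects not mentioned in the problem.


VO2max = 15.3 * HRmax / HRrest
VO2max = 15.3 * 197 / 51
VO2max = 3014.1 / 51 = 59.1 mL/kg/min

59.1 mL/kg/min


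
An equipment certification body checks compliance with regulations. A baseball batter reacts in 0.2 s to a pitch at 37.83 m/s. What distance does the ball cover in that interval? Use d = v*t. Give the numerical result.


d = v * t
d = 37.83 * 0.2
d = 7.566 m

7.566 m


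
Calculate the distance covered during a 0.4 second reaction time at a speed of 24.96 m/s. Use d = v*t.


d = v * t
d = 24.96 * 0.4
d = 9.984 m

9.984 m


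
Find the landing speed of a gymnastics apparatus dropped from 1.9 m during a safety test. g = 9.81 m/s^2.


v = sqrt(2 * g * h)
v = sqrt(2 * 9.81 * 1.9)
v = sqrt(37.278) = 6.1056 m/s

6.1056 m/s


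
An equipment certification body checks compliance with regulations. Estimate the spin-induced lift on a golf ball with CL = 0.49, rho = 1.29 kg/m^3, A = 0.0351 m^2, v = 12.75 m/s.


FM = 0.5 * CL * rho * A * v^2
FM = 0.5 * 0.49 * 1.29 * 0.0351 * 12.75^2
v^2 = 162.5625
FM = 0.5 * 0.49 * 1.29 * 0.0351 * 162.5625 = 1.8034 N

1.8034 N


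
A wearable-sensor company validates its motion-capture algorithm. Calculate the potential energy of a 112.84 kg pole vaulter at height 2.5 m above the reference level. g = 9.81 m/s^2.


PE = m * g * h
PE = 112.84 * 9.81 * 2.5
PE = 1106.9604 * 2.5 = 2767.401 J

2767.401 J


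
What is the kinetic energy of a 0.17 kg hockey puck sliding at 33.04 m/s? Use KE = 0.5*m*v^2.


KE = 0.5 * m * v^2
KE = 0.5 * 0.17 * 33.04^2
KE = 0.5 * 0.17 * 1091.6416 = 92.7895 J

92.7895 J


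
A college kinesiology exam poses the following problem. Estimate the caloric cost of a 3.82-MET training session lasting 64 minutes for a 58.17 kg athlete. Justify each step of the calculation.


kcal = MET * mass * time_hr
Convert time: 64 min = 1.0667 hr
kcal = 3.82 * 58.17 * 1.0667
kcal = 237.0234 kcal

237.0234 kcal


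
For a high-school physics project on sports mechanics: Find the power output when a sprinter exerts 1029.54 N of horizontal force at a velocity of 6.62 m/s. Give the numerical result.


P = F * v
P = 1029.54 * 6.62
P = 6815.5548 W

6815.5548 W


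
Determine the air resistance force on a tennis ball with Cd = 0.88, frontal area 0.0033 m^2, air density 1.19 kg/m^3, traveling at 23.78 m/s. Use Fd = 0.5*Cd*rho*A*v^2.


Fd = 0.5 * Cd * rho * A * v^2
Fd = 0.5 * 0.88 * 1.19 * 0.0033 * 23.78^2
v^2 = 565.4884
Fd = 0.5 * 0.88 * 1.19 * 0.0033 * 565.4884 = 0.9771 N

0.9771 N


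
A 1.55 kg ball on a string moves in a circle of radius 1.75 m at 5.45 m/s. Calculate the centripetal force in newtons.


Fc = m * v^2 / r
v^2 = 5.45^2 = 29.7025
Fc = 1.55 * 29.7025 / 1.75
Fc = 46.0389 / 1.75 = 26.3079 N

26.3079 N


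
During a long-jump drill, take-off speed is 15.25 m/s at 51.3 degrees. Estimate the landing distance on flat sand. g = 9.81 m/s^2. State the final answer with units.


R = v^2 * sin(2*theta) / g
Convert angle to radians: theta = 51.3 deg = 0.8954 rad
sin(2*theta) = sin(1.7907) = 0.9759
R = 15.25^2 * 0.9759 / 9.81
R = 232.5625 * 0.9759 / 9.81 = 23.1357 m

23.1357 m


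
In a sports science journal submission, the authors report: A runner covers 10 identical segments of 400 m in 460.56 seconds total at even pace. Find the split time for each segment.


Split time = total_time / n_laps = 460.56 / 10
Split time = 46.056 s per lap

46.056 s


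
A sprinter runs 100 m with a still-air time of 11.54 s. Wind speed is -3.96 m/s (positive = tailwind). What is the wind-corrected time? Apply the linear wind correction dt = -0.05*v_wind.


dt = -0.05 * v_wind = -0.05 * -3.96 = 0.198 s
t_corrected = t_still + dt = 11.54 + (0.198)
t_corrected = 11.738 s

11.738 s


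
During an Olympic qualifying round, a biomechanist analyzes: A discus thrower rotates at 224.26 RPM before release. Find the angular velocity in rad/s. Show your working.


omega = RPM * 2 * pi / 60
omega = 224.26 * 2 * 3.14159 / 60
omega = 1409.0671 / 60 = 23.4845 rad/s

23.4845 rad/s


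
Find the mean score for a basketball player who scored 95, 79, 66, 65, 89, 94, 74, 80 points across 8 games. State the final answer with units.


Average = sum / n
Sum = 642
Average = 642 / 8 = 80.25

80.25


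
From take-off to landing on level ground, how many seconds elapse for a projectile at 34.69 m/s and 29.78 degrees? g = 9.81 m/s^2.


T = 2*v*sin(theta)/g
sin(theta) = sin(29.78 deg) = 0.4967
T = 2*34.69*0.4967 / 9.81
T = 34.459 / 9.81 = 3.5126 s

3.5126 s


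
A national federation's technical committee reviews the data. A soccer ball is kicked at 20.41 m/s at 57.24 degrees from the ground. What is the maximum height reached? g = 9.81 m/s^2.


H = (v*sin(theta))^2 / (2*g)
vy = v*sin(theta) = 20.41 * sin(57.24 deg) = 17.1637 m/s
H = vy^2 / (2*g) = 294.5919 / (2*9.81)
H = 294.5919 / 19.62 = 15.0149 m

15.0149 m


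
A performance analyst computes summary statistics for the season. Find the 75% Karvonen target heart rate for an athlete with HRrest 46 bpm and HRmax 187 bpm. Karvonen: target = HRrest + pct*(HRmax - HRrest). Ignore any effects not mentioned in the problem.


Target = HRrest + pct*(HRmax - HRrest)
Heart rate reserve = HRmax - HRrest = 187 - 46 = 141 bpm
Fraction = 75% = 0.75
Target = 46 + 0.75 * 141
Target = 46 + 105.75 = 151.75 bpm

151.75 bpm


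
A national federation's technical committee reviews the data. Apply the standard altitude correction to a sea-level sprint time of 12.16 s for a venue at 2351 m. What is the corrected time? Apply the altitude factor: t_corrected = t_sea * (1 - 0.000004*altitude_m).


Correction factor = 1 - 0.000004 * 2351 = 0.990596
t_corrected = t_sea * factor = 12.16 * 0.990596
t_corrected = 12.0456 s

12.0456 s


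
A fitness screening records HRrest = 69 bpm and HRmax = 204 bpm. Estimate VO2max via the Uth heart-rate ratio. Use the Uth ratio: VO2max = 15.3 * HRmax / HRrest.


VO2max = 15.3 * HRmax / HRrest
VO2max = 15.3 * 204 / 69
VO2max = 3121.2 / 69 = 45.2348 mL/kg/min

45.2348 mL/kg/min


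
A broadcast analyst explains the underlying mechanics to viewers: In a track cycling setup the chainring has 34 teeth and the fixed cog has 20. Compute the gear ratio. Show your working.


GR = front_teeth / rear_teeth
GR = 34 / 20
GR = 1.7

1.7


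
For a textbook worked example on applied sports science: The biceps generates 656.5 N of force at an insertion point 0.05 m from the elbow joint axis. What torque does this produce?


tau = F * d
tau = 656.5 * 0.05
tau = 32.825 N*m

32.825 N*m


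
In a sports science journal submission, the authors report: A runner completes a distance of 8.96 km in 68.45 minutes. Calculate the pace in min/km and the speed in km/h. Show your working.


Pace = time / distance = 68.45 min / 8.96 km = 7.6395 min/km
Speed = distance / time_in_hours = 8.96 / 1.1408 hr
Speed = 7.8539 km/h

7.6395 min/km, 7.8539 km/h


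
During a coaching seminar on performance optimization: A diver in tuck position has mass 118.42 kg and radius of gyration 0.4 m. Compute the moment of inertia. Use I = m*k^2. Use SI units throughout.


I = m * k^2
I = 118.42 * 0.4^2
I = 118.42 * 0.16 = 18.9472 kg*m^2

18.9472 kg*m^2


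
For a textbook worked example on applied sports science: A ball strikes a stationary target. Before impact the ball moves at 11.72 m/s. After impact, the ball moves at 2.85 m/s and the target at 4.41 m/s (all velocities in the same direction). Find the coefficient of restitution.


e = (v2_after - v1_after) / (v1_before - v2_before)
Numerator = 4.41 - 2.85 = 1.56
Denominator = 11.72 - 0 = 11.72
e = 1.56 / 11.72 = 0.1331

0.1331


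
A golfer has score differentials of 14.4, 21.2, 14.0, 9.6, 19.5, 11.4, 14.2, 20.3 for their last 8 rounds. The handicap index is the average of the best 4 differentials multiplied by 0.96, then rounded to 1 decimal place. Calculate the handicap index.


All differentials: 14.4, 21.2, 14.0, 9.6, 19.5, 11.4, 14.2, 20.3
Sorted: 9.6, 11.4, 14.0, 14.2, 14.4, 19.5, 20.3, 21.2
Best 4: 9.6, 11.4, 14.0, 14.2
Average of best = 49.2 / 4 = 12.3
Raw index = 12.3 * 0.96 = 11.808
Handicap index = round(11.808, 1) = 11.8

11.8


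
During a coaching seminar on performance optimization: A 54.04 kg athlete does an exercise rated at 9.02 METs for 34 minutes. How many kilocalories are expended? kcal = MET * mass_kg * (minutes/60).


kcal = MET * mass * time_hr
Convert time: 34 min = 0.5667 hr
kcal = 9.02 * 54.04 * 0.5667
kcal = 276.2165 kcal

276.2165 kcal


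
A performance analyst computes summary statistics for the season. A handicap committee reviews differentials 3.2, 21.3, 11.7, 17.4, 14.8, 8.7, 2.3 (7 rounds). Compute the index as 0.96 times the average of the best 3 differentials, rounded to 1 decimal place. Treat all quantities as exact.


All differentials: 3.2, 21.3, 11.7, 17.4, 14.8, 8.7, 2.3
Sorted: 2.3, 3.2, 8.7, 11.7, 14.8, 17.4, 21.3
Best 3: 2.3, 3.2, 8.7
Average of best = 14.2 / 3 = 4.7333
Raw index = 4.7333 * 0.96 = 4.544
Handicap index = round(4.544, 1) = 4.5

4.5


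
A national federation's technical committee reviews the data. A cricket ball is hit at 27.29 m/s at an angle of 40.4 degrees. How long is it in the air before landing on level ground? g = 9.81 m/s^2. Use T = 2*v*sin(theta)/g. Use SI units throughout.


T = 2*v*sin(theta)/g
sin(theta) = sin(40.4 deg) = 0.6481
T = 2*27.29*0.6481 / 9.81
T = 35.3744 / 9.81 = 3.606 s

3.606 s


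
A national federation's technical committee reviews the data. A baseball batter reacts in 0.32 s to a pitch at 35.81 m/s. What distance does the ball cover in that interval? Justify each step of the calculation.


d = v * t
d = 35.81 * 0.32
d = 11.4592 m

11.4592 m


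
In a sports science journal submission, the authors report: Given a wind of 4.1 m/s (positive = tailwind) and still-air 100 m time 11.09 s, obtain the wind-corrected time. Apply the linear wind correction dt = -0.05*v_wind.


dt = -0.05 * v_wind = -0.05 * 4.1 = -0.205 s
t_corrected = t_still + dt = 11.09 + (-0.205)
t_corrected = 10.885 s

10.885 s


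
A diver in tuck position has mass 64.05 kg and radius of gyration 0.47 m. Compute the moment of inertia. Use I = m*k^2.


I = m * k^2
I = 64.05 * 0.47^2
I = 64.05 * 0.2209 = 14.1486 kg*m^2

14.1486 kg*m^2


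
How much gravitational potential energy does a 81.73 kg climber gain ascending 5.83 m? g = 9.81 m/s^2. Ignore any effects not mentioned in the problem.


PE = m * g * h
PE = 81.73 * 9.81 * 5.83
PE = 801.7713 * 5.83 = 4674.3267 J

4674.3267 J


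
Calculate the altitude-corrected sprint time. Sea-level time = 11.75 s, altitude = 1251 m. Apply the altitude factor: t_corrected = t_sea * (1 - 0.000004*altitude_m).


Correction factor = 1 - 0.000004 * 1251 = 0.994996
t_corrected = t_sea * factor = 11.75 * 0.994996
t_corrected = 11.6912 s

11.6912 s


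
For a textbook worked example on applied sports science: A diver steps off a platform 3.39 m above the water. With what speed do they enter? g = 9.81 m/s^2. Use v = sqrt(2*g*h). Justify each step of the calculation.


v = sqrt(2 * g * h)
v = sqrt(2 * 9.81 * 3.39)
v = sqrt(66.5118) = 8.1555 m/s

8.1555 m/s


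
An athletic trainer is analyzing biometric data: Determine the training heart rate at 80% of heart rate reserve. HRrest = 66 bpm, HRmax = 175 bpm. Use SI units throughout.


Target = HRrest + pct*(HRmax - HRrest)
Heart rate reserve = HRmax - HRrest = 175 - 66 = 109 bpm
Fraction = 80% = 0.8
Target = 66 + 0.8 * 109
Target = 66 + 87.2 = 153.2 bpm

153.2 bpm


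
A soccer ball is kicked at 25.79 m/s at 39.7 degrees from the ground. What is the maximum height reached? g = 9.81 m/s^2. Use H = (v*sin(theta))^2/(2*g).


H = (v*sin(theta))^2 / (2*g)
vy = v*sin(theta) = 25.79 * sin(39.7 deg) = 16.4738 m/s
H = vy^2 / (2*g) = 271.3868 / (2*9.81)
H = 271.3868 / 19.62 = 13.8322 m

13.8322 m


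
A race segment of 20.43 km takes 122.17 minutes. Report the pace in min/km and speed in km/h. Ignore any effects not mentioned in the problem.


Pace = time / distance = 122.17 min / 20.43 km = 5.9799 min/km
Speed = distance / time_in_hours = 20.43 / 2.0362 hr
Speed = 10.0336 km/h

5.9799 min/km, 10.0336 km/h


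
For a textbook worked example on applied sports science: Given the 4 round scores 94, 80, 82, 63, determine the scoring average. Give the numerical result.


Average = sum / n
Sum = 319
Average = 319 / 4 = 79.75

79.75


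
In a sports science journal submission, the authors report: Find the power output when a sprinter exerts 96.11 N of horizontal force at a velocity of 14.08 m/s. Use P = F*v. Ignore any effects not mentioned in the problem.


P = F * v
P = 96.11 * 14.08
P = 1353.2288 W

1353.2288 W


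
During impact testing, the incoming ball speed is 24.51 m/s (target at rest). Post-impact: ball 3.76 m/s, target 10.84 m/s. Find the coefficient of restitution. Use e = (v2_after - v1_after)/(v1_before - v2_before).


e = (v2_after - v1_after) / (v1_before - v2_before)
Numerator = 10.84 - 3.76 = 7.08
Denominator = 24.51 - 0 = 24.51
e = 7.08 / 24.51 = 0.2889

0.2889


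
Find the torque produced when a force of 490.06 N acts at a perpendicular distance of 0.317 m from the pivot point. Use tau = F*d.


tau = F * d
tau = 490.06 * 0.317
tau = 155.349 N*m

155.349 N*m


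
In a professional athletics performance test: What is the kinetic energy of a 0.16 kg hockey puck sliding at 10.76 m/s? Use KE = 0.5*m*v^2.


KE = 0.5 * m * v^2
KE = 0.5 * 0.16 * 10.76^2
KE = 0.5 * 0.16 * 115.7776 = 9.2622 J

9.2622 J


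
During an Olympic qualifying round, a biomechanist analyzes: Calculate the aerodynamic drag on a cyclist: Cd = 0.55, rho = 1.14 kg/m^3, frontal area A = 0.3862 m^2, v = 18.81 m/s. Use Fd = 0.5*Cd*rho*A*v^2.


Fd = 0.5 * Cd * rho * A * v^2
Fd = 0.5 * 0.55 * 1.14 * 0.3862 * 18.81^2
v^2 = 353.8161
Fd = 0.5 * 0.55 * 1.14 * 0.3862 * 353.8161 = 42.8378 N

42.8378 N


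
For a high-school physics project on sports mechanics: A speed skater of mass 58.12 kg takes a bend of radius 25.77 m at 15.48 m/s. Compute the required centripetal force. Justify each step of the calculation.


Fc = m * v^2 / r
v^2 = 15.48^2 = 239.6304
Fc = 58.12 * 239.6304 / 25.77
Fc = 13927.3188 / 25.77 = 540.447 N

540.447 N


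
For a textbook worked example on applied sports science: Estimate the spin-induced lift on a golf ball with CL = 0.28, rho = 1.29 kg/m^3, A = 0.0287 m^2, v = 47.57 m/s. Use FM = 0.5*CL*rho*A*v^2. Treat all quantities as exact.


FM = 0.5 * CL * rho * A * v^2
FM = 0.5 * 0.28 * 1.29 * 0.0287 * 47.57^2
v^2 = 2262.9049
FM = 0.5 * 0.28 * 1.29 * 0.0287 * 2262.9049 = 11.7291 N

11.7291 N


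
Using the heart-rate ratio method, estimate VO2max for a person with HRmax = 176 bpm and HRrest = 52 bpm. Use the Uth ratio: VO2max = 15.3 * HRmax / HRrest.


VO2max = 15.3 * HRmax / HRrest
VO2max = 15.3 * 176 / 52
VO2max = 2692.8 / 52 = 51.7846 mL/kg/min

51.7846 mL/kg/min


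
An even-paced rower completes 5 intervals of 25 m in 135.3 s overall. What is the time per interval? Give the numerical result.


Split time = total_time / n_laps = 135.3 / 5
Split time = 27.06 s per lap

27.06 s


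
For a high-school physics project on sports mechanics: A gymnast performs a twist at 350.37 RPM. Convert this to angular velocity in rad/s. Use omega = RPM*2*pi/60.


omega = RPM * 2 * pi / 60
omega = 350.37 * 2 * 3.14159 / 60
omega = 2201.4396 / 60 = 36.6907 rad/s

36.6907 rad/s


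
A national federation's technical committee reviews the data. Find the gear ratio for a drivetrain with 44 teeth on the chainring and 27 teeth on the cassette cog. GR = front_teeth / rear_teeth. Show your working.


GR = front_teeth / rear_teeth
GR = 44 / 27
GR = 1.6296

1.6296


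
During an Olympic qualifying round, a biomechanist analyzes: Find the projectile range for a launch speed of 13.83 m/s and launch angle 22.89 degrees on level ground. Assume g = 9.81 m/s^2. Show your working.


R = v^2 * sin(2*theta) / g
Convert angle to radians: theta = 22.89 deg = 0.3995 rad
sin(2*theta) = sin(0.799) = 0.7167
R = 13.83^2 * 0.7167 / 9.81
R = 191.2689 * 0.7167 / 9.81 = 13.9731 m

13.9731 m


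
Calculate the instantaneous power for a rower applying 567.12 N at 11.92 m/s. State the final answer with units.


P = F * v
P = 567.12 * 11.92
P = 6760.0704 W

6760.0704 W


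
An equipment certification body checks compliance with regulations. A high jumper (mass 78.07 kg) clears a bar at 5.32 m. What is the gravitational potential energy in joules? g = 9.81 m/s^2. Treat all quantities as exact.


PE = m * g * h
PE = 78.07 * 9.81 * 5.32
PE = 765.8667 * 5.32 = 4074.4108 J

4074.4108 J


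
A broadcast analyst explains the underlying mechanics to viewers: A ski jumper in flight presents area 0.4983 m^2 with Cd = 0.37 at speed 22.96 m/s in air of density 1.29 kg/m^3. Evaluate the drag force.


Fd = 0.5 * Cd * rho * A * v^2
Fd = 0.5 * 0.37 * 1.29 * 0.4983 * 22.96^2
v^2 = 527.1616
Fd = 0.5 * 0.37 * 1.29 * 0.4983 * 527.1616 = 62.6897 N

62.6897 N


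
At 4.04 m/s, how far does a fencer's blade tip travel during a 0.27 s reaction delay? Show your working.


d = v * t
d = 4.04 * 0.27
d = 1.0908 m

1.0908 m


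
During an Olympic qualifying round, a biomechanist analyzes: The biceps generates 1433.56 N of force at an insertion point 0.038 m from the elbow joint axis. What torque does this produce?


tau = F * d
tau = 1433.56 * 0.038
tau = 54.4753 N*m

54.4753 N*m


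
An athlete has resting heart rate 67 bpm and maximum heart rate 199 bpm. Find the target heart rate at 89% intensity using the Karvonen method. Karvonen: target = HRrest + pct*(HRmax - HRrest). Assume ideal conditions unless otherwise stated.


Target = HRrest + pct*(HRmax - HRrest)
Heart rate reserve = HRmax - HRrest = 199 - 67 = 132 bpm
Fraction = 89% = 0.89
Target = 67 + 0.89 * 132
Target = 67 + 117.48 = 184.48 bpm

184.48 bpm


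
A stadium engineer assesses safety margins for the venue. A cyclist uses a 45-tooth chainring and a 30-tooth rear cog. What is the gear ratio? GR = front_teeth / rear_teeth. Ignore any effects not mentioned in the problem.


GR = front_teeth / rear_teeth
GR = 45 / 30
GR = 1.5

1.5


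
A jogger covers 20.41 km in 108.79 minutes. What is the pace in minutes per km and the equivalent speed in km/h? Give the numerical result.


Pace = time / distance = 108.79 min / 20.41 km = 5.3302 min/km
Speed = distance / time_in_hours = 20.41 / 1.8132 hr
Speed = 11.2565 km/h

5.3302 min/km, 11.2565 km/h


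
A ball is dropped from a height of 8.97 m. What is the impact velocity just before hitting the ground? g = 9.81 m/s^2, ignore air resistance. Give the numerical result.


v = sqrt(2 * g * h)
v = sqrt(2 * 9.81 * 8.97)
v = sqrt(175.9914) = 13.2662 m/s

13.2662 m/s


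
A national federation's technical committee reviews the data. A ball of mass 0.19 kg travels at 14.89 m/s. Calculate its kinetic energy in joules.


KE = 0.5 * m * v^2
KE = 0.5 * 0.19 * 14.89^2
KE = 0.5 * 0.19 * 221.7121 = 21.0626 J

21.0626 J


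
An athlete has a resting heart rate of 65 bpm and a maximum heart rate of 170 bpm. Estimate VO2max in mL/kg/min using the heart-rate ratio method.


VO2max = 15.3 * HRmax / HRrest
VO2max = 15.3 * 170 / 65
VO2max = 2601 / 65 = 40.0154 mL/kg/min

40.0154 mL/kg/min


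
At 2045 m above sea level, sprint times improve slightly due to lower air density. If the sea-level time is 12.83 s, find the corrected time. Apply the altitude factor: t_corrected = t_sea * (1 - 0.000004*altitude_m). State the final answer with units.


Correction factor = 1 - 0.000004 * 2045 = 0.99182
t_corrected = t_sea * factor = 12.83 * 0.99182
t_corrected = 12.7251 s

12.7251 s


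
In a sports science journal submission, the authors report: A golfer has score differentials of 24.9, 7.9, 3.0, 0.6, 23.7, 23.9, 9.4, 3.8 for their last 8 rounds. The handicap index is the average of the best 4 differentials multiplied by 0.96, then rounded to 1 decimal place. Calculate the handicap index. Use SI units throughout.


All differentials: 24.9, 7.9, 3.0, 0.6, 23.7, 23.9, 9.4, 3.8
Sorted: 0.6, 3.0, 3.8, 7.9, 9.4, 23.7, 23.9, 24.9
Best 4: 0.6, 3.0, 3.8, 7.9
Average of best = 15.3 / 4 = 3.825
Raw index = 3.825 * 0.96 = 3.672
Handicap index = round(3.672, 1) = 3.7

3.7


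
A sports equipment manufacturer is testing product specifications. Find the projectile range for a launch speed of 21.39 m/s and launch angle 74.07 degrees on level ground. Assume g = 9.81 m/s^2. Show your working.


R = v^2 * sin(2*theta) / g
Convert angle to radians: theta = 74.07 deg = 1.2928 rad
sin(2*theta) = sin(2.5855) = 0.5278
R = 21.39^2 * 0.5278 / 9.81
R = 457.5321 * 0.5278 / 9.81 = 24.6184 m

24.6184 m
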